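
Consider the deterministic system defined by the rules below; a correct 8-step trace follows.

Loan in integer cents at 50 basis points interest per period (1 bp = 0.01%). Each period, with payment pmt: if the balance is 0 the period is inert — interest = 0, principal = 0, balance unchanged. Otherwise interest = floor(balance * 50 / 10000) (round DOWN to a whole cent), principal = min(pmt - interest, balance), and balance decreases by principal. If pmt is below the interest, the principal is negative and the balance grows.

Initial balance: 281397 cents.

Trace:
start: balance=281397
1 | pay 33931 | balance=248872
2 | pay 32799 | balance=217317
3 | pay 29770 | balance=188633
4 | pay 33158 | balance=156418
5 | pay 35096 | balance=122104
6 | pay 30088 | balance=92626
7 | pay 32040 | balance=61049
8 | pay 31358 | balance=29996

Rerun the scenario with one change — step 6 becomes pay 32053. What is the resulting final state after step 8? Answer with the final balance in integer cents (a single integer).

(re-executing from step 6 with the substitution; state before step 6: balance=122104)
6 | pay 32053 | balance=90661
7 | pay 32040 | balance=59074
8 | pay 31358 | balance=28011

28011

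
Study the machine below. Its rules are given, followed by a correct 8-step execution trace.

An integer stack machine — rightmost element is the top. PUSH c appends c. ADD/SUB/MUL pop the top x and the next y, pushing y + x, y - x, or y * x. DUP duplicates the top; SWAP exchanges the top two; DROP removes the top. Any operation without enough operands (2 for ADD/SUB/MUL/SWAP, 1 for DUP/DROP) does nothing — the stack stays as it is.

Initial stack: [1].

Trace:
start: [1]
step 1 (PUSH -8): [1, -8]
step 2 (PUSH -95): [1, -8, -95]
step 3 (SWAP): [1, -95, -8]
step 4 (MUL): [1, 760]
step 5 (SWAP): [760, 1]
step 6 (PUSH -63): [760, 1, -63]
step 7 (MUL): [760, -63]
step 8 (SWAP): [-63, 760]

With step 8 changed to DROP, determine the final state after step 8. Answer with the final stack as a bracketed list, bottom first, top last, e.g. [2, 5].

(re-executing from step 8 with the substitution; state before step 8: [760, -63])
step 8 (DROP): [760]

[760]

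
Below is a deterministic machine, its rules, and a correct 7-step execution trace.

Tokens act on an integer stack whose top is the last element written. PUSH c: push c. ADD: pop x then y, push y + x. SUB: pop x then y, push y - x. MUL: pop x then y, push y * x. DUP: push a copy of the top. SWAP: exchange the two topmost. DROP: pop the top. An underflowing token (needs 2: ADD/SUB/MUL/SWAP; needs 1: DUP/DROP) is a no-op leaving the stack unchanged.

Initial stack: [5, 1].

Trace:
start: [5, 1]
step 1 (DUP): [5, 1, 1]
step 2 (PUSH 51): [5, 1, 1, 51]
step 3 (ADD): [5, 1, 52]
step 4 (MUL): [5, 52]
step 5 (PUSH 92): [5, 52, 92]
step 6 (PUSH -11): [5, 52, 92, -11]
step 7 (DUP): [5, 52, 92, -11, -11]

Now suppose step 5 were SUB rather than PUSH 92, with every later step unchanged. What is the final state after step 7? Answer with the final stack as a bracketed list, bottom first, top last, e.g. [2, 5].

(re-executing from step 5 with the substitution; state before step 5: [5, 52])
step 5 (SUB): [-47]
step 6 (PUSH -11): [-47, -11]
step 7 (DUP): [-47, -11, -11]

[-47, -11, -11]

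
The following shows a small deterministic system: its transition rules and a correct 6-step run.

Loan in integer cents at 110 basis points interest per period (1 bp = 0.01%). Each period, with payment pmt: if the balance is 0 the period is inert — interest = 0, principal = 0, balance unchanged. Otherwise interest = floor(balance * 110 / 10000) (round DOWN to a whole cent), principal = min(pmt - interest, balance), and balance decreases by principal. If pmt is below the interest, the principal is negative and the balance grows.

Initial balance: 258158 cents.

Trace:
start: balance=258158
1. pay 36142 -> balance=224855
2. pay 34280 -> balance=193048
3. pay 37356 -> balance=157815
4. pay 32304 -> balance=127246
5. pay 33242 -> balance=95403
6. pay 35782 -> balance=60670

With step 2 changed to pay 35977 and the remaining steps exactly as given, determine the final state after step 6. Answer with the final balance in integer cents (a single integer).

58898

(re-executing from step 2 with the substitution; state before step 2: balance=224855)
2. pay 35977 -> balance=191351
3. pay 37356 -> balance=156099
4. pay 32304 -> balance=125512
5. pay 33242 -> balance=93650
6. pay 35782 -> balance=58898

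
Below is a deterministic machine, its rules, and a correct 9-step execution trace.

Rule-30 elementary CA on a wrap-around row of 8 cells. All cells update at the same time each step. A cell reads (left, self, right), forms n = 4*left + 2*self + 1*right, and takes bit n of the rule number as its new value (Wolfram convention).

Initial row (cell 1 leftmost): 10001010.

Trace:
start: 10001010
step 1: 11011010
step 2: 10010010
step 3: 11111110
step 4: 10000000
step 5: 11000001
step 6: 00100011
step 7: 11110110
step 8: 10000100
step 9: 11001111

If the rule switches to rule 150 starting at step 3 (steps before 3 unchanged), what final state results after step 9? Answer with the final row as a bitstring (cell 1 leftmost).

(re-executing steps 3..9 under rule 150; state before step 3: 10010010)
step 3: 11111110
step 4: 01111100
step 5: 10111010
step 6: 10010010
step 7: 11111110
step 8: 01111100
step 9: 10111010

10111010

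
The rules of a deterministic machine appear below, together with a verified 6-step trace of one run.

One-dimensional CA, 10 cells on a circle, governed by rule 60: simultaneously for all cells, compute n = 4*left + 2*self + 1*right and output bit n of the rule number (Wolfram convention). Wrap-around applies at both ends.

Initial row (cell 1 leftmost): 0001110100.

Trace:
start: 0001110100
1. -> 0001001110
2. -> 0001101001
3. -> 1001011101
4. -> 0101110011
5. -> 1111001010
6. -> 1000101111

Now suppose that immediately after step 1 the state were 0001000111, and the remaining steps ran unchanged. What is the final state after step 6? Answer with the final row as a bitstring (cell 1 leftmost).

1101000010

state after step 1 := 0001000111
2. -> 1001100100
3. -> 1101010110
4. -> 1011111101
5. -> 0110000011
6. -> 1101000010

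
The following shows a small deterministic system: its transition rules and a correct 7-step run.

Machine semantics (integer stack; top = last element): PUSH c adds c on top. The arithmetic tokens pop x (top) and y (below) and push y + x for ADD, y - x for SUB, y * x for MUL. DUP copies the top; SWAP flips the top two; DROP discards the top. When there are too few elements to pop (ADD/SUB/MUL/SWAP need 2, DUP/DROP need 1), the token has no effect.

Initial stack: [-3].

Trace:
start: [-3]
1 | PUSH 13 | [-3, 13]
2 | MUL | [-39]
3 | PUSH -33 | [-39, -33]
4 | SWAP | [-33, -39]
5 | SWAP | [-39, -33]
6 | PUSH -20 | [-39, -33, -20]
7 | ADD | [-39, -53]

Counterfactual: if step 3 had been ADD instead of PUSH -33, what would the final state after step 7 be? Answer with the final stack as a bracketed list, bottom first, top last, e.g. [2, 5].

(re-executing from step 3 with the substitution; state before step 3: [-39])
3 | ADD | [-39]
4 | SWAP | [-39]
5 | SWAP | [-39]
6 | PUSH -20 | [-39, -20]
7 | ADD | [-59]

[-59]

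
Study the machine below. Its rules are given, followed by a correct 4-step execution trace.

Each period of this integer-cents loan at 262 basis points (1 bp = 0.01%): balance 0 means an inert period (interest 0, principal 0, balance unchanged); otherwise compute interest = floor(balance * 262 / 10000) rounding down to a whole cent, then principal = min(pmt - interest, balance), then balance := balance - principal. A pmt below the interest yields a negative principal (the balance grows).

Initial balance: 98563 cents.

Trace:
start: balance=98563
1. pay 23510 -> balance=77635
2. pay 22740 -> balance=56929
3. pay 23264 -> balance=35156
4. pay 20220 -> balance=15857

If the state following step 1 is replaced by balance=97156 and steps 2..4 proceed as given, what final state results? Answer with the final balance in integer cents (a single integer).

36952

state after step 1 := balance=97156
2. pay 22740 -> balance=76961
3. pay 23264 -> balance=55713
4. pay 20220 -> balance=36952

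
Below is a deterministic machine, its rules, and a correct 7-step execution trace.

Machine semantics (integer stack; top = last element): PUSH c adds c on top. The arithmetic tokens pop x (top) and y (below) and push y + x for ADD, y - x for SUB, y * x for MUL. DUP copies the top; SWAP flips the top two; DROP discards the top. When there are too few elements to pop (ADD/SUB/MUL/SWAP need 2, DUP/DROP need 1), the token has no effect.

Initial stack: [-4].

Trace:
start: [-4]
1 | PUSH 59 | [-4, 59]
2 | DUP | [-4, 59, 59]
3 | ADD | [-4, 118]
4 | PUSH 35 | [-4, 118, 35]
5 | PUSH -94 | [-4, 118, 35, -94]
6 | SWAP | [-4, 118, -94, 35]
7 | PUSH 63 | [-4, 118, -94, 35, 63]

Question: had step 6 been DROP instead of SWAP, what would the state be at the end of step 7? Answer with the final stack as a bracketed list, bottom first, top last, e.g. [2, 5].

(re-executing from step 6 with the substitution; state before step 6: [-4, 118, 35, -94])
6 | DROP | [-4, 118, 35]
7 | PUSH 63 | [-4, 118, 35, 63]

[-4, 118, 35, 63]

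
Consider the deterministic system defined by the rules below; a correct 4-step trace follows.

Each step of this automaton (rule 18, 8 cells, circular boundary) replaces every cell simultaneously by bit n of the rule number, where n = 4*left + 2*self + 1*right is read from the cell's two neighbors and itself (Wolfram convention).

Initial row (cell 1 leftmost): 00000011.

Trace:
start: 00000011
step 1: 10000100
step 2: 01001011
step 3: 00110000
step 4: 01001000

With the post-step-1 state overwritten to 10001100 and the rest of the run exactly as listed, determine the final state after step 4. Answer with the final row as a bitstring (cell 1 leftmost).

00010010

state after step 1 := 10001100
step 2: 01010011
step 3: 00001100
step 4: 00010010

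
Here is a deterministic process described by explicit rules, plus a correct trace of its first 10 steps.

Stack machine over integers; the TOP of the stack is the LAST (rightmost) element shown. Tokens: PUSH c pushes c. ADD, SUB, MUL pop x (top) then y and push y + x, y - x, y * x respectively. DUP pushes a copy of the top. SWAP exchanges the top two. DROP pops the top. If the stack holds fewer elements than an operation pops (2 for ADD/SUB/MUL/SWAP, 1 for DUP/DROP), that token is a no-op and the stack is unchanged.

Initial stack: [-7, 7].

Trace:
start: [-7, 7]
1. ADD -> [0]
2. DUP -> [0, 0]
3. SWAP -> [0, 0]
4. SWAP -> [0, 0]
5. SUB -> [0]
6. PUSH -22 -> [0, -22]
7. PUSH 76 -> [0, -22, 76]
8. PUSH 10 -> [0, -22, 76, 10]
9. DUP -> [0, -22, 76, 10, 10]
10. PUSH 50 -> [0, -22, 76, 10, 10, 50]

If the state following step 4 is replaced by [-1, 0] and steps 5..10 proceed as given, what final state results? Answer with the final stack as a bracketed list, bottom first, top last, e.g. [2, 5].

state after step 4 := [-1, 0]
5. SUB -> [-1]
6. PUSH -22 -> [-1, -22]
7. PUSH 76 -> [-1, -22, 76]
8. PUSH 10 -> [-1, -22, 76, 10]
9. DUP -> [-1, -22, 76, 10, 10]
10. PUSH 50 -> [-1, -22, 76, 10, 10, 50]

[-1, -22, 76, 10, 10, 50]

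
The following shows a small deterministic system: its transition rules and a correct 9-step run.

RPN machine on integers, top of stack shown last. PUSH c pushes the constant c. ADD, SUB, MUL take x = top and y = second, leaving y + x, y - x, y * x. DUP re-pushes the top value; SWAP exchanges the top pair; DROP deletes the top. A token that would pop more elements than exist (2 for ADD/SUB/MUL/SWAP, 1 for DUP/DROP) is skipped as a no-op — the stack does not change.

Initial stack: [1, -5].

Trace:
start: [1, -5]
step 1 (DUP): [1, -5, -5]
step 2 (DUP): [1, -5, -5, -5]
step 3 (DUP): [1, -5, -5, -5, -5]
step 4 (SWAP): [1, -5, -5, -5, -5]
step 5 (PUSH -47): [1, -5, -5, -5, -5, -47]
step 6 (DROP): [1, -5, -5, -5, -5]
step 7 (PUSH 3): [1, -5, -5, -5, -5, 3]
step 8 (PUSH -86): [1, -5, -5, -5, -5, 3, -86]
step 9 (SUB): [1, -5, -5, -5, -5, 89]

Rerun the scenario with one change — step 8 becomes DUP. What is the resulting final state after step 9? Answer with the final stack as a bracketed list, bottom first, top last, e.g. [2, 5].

(re-executing from step 8 with the substitution; state before step 8: [1, -5, -5, -5, -5, 3])
step 8 (DUP): [1, -5, -5, -5, -5, 3, 3]
step 9 (SUB): [1, -5, -5, -5, -5, 0]

[1, -5, -5, -5, -5, 0]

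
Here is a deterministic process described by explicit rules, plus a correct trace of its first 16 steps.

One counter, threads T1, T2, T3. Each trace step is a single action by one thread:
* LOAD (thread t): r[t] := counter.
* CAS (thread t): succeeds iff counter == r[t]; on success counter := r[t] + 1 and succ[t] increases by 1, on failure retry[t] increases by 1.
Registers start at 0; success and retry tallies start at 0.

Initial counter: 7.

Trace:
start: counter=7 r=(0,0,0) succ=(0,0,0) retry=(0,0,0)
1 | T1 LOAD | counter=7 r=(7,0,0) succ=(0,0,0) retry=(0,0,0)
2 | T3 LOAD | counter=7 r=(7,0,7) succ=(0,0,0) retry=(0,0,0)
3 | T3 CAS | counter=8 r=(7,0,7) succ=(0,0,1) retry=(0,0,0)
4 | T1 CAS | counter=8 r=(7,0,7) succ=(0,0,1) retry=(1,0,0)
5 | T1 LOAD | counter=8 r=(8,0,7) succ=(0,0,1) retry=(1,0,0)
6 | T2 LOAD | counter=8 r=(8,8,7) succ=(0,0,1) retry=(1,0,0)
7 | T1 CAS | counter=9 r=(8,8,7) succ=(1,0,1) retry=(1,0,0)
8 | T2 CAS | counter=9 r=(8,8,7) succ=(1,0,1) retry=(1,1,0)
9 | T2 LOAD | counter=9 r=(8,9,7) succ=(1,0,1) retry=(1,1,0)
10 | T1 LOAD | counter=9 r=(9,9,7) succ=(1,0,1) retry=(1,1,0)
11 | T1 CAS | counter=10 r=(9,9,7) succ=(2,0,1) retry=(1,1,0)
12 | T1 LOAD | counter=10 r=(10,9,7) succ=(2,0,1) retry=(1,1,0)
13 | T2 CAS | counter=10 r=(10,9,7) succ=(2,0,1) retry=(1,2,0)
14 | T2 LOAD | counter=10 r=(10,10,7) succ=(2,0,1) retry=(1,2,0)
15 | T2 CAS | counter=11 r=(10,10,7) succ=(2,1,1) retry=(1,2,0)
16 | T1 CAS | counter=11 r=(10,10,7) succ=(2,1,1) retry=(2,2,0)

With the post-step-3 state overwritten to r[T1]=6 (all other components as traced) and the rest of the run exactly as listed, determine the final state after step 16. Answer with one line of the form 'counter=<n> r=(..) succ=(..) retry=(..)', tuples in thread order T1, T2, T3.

counter=11 r=(10,10,7) succ=(2,1,1) retry=(2,2,0)

state after step 3 := counter=8 r=(6,0,7) succ=(0,0,1) retry=(0,0,0)
4 | T1 CAS | counter=8 r=(6,0,7) succ=(0,0,1) retry=(1,0,0)
5 | T1 LOAD | counter=8 r=(8,0,7) succ=(0,0,1) retry=(1,0,0)
6 | T2 LOAD | counter=8 r=(8,8,7) succ=(0,0,1) retry=(1,0,0)
7 | T1 CAS | counter=9 r=(8,8,7) succ=(1,0,1) retry=(1,0,0)
8 | T2 CAS | counter=9 r=(8,8,7) succ=(1,0,1) retry=(1,1,0)
9 | T2 LOAD | counter=9 r=(8,9,7) succ=(1,0,1) retry=(1,1,0)
10 | T1 LOAD | counter=9 r=(9,9,7) succ=(1,0,1) retry=(1,1,0)
11 | T1 CAS | counter=10 r=(9,9,7) succ=(2,0,1) retry=(1,1,0)
12 | T1 LOAD | counter=10 r=(10,9,7) succ=(2,0,1) retry=(1,1,0)
13 | T2 CAS | counter=10 r=(10,9,7) succ=(2,0,1) retry=(1,2,0)
14 | T2 LOAD | counter=10 r=(10,10,7) succ=(2,0,1) retry=(1,2,0)
15 | T2 CAS | counter=11 r=(10,10,7) succ=(2,1,1) retry=(1,2,0)
16 | T1 CAS | counter=11 r=(10,10,7) succ=(2,1,1) retry=(2,2,0)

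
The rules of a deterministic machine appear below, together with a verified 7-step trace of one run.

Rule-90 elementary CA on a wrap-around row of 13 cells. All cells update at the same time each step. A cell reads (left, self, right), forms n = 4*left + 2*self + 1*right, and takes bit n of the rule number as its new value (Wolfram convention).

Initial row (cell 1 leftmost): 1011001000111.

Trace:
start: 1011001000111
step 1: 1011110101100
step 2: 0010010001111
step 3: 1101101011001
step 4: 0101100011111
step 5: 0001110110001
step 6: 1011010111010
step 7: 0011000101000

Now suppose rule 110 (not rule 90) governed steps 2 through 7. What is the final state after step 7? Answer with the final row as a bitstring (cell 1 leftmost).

(re-executing steps 2..7 under rule 110; state before step 2: 1011110101100)
step 2: 1110011111101
step 3: 0010110000111
step 4: 0111110001101
step 5: 1100010011111
step 6: 0100110110000
step 7: 1101111110000

1101111110000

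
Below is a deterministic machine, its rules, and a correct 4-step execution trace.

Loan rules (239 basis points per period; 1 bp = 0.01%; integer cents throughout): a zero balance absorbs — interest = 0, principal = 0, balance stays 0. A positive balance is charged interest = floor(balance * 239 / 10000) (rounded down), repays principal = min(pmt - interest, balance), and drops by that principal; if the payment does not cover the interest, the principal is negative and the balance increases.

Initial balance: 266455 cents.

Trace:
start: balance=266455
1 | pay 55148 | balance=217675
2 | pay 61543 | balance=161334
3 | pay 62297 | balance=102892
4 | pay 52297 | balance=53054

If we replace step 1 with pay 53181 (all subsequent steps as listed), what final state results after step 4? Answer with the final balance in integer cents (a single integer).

(re-executing from step 1 with the substitution; state before step 1: balance=266455)
1 | pay 53181 | balance=219642
2 | pay 61543 | balance=163348
3 | pay 62297 | balance=104955
4 | pay 52297 | balance=55166

55166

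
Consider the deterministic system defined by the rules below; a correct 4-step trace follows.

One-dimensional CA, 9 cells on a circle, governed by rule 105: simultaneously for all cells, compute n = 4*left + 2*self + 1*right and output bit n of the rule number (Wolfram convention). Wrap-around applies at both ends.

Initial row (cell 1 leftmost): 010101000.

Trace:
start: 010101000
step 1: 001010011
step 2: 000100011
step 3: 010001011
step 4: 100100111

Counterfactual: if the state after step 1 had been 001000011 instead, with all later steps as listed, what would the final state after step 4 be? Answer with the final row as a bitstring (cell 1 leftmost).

111110001

state after step 1 := 001000011
step 2: 000011011
step 3: 011011111
step 4: 111110001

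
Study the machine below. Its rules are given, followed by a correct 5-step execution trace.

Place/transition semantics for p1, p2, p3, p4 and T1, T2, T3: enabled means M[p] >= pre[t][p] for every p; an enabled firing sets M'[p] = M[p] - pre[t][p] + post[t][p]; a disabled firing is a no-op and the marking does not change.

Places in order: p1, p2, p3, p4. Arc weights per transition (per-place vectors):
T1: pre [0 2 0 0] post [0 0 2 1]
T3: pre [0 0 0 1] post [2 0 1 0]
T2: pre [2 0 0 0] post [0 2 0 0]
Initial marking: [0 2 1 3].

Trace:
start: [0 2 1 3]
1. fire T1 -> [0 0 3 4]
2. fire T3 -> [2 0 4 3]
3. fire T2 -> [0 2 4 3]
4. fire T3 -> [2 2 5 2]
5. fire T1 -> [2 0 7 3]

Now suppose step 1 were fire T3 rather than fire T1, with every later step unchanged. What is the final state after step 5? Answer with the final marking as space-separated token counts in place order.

(re-executing from step 1 with the substitution; state before step 1: [0 2 1 3])
1. fire T3 -> [2 2 2 2]
2. fire T3 -> [4 2 3 1]
3. fire T2 -> [2 4 3 1]
4. fire T3 -> [4 4 4 0]
5. fire T1 -> [4 2 6 1]

4 2 6 1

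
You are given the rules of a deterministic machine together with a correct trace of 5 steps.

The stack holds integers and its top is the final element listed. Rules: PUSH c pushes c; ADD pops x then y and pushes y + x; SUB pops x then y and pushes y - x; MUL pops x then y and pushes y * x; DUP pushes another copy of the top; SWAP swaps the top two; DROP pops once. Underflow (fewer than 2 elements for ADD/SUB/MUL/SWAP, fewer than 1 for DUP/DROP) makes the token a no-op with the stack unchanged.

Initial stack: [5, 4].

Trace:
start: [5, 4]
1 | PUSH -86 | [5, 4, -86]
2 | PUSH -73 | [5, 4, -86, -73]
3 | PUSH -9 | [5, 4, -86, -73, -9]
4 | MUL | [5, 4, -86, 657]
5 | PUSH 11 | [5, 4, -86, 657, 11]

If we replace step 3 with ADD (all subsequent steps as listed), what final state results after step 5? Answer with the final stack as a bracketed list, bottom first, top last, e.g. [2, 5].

(re-executing from step 3 with the substitution; state before step 3: [5, 4, -86, -73])
3 | ADD | [5, 4, -159]
4 | MUL | [5, -636]
5 | PUSH 11 | [5, -636, 11]

[5, -636, 11]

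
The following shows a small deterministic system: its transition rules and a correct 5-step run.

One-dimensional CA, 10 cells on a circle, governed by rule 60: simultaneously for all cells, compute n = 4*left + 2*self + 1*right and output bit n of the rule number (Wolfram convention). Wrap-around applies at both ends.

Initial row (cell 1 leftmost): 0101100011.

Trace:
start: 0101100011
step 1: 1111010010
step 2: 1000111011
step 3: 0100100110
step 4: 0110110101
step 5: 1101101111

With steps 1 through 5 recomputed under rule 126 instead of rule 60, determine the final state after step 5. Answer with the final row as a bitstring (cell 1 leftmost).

1011000001

(re-executing steps 1..5 under rule 126; state before step 1: 0101100011)
step 1: 1111110111
step 2: 0000011100
step 3: 0000110110
step 4: 0001111111
step 5: 1011000001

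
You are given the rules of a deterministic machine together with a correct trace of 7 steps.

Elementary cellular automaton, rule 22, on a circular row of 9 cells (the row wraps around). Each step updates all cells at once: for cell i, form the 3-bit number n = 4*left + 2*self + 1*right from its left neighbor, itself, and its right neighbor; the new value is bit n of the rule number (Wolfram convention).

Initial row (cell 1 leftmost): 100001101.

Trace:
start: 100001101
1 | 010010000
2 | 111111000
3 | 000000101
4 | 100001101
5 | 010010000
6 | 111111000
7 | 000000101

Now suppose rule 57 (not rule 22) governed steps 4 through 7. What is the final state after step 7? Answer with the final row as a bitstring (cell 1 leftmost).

(re-executing steps 4..7 under rule 57; state before step 4: 000000101)
4 | 111110010
5 | 100001001
6 | 011100101
7 | 110010010

110010010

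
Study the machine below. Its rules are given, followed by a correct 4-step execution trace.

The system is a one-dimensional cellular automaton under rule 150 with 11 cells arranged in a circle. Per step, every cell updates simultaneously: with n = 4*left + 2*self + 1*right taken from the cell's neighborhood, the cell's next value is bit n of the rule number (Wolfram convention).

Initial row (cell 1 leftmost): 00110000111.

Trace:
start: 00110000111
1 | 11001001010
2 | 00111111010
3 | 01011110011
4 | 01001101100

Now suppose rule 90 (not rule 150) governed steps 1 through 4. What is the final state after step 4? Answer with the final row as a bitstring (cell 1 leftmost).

(re-executing steps 1..4 under rule 90; state before step 1: 00110000111)
1 | 11111001101
2 | 00001111101
3 | 10011000100
4 | 01111101011

01111101011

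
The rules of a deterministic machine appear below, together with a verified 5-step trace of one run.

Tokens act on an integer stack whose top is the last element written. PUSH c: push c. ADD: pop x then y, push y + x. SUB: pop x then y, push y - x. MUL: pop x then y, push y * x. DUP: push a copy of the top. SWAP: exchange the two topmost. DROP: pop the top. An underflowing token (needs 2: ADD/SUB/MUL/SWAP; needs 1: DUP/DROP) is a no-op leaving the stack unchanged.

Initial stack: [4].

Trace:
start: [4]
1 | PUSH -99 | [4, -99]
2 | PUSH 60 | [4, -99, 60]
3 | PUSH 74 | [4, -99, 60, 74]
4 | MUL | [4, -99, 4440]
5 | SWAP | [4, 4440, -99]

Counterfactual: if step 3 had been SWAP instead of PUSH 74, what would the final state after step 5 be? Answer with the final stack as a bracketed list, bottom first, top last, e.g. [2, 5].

(re-executing from step 3 with the substitution; state before step 3: [4, -99, 60])
3 | SWAP | [4, 60, -99]
4 | MUL | [4, -5940]
5 | SWAP | [-5940, 4]

[-5940, 4]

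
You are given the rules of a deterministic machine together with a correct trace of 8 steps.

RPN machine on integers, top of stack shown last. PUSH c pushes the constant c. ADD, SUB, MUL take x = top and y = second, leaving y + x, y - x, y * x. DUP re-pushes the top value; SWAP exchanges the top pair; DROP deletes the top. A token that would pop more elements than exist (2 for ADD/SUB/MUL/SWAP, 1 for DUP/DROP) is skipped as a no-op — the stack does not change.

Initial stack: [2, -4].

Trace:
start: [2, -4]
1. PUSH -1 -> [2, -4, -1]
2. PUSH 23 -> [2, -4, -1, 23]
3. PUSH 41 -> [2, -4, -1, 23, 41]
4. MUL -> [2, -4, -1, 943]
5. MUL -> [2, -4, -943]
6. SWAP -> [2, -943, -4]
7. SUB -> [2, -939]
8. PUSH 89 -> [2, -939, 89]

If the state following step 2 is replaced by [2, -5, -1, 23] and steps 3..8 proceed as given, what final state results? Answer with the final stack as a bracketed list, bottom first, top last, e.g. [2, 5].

[2, -938, 89]

state after step 2 := [2, -5, -1, 23]
3. PUSH 41 -> [2, -5, -1, 23, 41]
4. MUL -> [2, -5, -1, 943]
5. MUL -> [2, -5, -943]
6. SWAP -> [2, -943, -5]
7. SUB -> [2, -938]
8. PUSH 89 -> [2, -938, 89]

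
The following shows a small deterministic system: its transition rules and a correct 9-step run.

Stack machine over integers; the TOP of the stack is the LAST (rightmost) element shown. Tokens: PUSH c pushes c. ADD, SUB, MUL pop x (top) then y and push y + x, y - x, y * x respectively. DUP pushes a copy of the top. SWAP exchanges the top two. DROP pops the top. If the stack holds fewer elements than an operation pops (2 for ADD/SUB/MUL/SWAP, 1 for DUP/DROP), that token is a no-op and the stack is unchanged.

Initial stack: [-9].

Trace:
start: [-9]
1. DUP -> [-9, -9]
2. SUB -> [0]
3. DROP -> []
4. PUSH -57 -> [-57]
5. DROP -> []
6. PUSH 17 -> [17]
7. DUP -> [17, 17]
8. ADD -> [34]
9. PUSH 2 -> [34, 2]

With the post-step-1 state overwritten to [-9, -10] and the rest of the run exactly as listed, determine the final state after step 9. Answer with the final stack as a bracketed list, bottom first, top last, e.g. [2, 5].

[34, 2]

state after step 1 := [-9, -10]
2. SUB -> [1]
3. DROP -> []
4. PUSH -57 -> [-57]
5. DROP -> []
6. PUSH 17 -> [17]
7. DUP -> [17, 17]
8. ADD -> [34]
9. PUSH 2 -> [34, 2]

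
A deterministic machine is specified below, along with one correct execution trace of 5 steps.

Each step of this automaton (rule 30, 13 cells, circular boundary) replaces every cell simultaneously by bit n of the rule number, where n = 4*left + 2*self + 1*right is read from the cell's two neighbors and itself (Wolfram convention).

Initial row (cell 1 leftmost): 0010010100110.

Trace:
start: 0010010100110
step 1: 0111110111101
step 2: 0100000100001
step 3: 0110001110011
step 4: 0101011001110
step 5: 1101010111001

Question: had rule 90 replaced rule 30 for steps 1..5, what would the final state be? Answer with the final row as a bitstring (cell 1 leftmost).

0111101000100

(re-executing steps 1..5 under rule 90; state before step 1: 0010010100110)
step 1: 0101100011111
step 2: 0001110110001
step 3: 1011010111010
step 4: 0011000101000
step 5: 0111101000100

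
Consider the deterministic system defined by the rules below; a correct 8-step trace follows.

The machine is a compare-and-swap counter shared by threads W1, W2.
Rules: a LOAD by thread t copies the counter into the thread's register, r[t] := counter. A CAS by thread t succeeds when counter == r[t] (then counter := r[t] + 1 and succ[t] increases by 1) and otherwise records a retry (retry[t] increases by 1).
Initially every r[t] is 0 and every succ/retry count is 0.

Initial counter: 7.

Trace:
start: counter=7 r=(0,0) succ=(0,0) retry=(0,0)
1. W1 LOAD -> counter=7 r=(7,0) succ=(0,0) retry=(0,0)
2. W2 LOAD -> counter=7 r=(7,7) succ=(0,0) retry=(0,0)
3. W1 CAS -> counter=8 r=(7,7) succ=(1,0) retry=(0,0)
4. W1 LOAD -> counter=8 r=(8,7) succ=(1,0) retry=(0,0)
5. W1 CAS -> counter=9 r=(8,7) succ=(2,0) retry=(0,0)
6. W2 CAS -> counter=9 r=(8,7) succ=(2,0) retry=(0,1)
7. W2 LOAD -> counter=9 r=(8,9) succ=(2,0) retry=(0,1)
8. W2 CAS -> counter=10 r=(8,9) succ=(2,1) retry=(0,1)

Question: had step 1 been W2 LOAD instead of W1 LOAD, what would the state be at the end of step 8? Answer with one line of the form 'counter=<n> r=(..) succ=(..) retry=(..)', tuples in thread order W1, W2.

counter=9 r=(7,8) succ=(1,1) retry=(1,1)

(re-executing from step 1 with the substitution; state before step 1: counter=7 r=(0,0) succ=(0,0) retry=(0,0))
1. W2 LOAD -> counter=7 r=(0,7) succ=(0,0) retry=(0,0)
2. W2 LOAD -> counter=7 r=(0,7) succ=(0,0) retry=(0,0)
3. W1 CAS -> counter=7 r=(0,7) succ=(0,0) retry=(1,0)
4. W1 LOAD -> counter=7 r=(7,7) succ=(0,0) retry=(1,0)
5. W1 CAS -> counter=8 r=(7,7) succ=(1,0) retry=(1,0)
6. W2 CAS -> counter=8 r=(7,7) succ=(1,0) retry=(1,1)
7. W2 LOAD -> counter=8 r=(7,8) succ=(1,0) retry=(1,1)
8. W2 CAS -> counter=9 r=(7,8) succ=(1,1) retry=(1,1)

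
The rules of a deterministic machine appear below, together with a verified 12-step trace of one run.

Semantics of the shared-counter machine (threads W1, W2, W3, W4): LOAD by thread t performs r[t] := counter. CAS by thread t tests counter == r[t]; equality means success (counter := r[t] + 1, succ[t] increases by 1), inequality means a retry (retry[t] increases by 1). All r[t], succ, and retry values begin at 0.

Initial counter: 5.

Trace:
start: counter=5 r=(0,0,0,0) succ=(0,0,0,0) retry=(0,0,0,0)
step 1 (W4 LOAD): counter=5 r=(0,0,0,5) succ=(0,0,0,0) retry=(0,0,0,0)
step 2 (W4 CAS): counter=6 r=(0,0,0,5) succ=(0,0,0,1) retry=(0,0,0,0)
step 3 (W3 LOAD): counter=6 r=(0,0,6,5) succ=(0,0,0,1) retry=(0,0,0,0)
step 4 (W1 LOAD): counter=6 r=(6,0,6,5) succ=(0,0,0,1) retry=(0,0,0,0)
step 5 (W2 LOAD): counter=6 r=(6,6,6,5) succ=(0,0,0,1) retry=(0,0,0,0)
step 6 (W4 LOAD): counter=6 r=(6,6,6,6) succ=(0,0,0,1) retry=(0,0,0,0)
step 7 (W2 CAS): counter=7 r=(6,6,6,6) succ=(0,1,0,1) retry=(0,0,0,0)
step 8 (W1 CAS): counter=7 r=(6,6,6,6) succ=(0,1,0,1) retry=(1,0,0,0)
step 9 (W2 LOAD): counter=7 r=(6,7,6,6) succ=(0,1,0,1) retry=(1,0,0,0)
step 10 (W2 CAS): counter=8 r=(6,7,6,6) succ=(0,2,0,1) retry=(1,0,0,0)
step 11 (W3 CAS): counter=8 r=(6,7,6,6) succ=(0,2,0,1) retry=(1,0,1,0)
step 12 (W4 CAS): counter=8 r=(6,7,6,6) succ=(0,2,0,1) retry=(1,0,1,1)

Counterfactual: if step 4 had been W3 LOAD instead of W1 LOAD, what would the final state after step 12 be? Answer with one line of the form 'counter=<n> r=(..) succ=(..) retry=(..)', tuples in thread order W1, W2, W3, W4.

counter=8 r=(0,7,6,6) succ=(0,2,0,1) retry=(1,0,1,1)

(re-executing from step 4 with the substitution; state before step 4: counter=6 r=(0,0,6,5) succ=(0,0,0,1) retry=(0,0,0,0))
step 4 (W3 LOAD): counter=6 r=(0,0,6,5) succ=(0,0,0,1) retry=(0,0,0,0)
step 5 (W2 LOAD): counter=6 r=(0,6,6,5) succ=(0,0,0,1) retry=(0,0,0,0)
step 6 (W4 LOAD): counter=6 r=(0,6,6,6) succ=(0,0,0,1) retry=(0,0,0,0)
step 7 (W2 CAS): counter=7 r=(0,6,6,6) succ=(0,1,0,1) retry=(0,0,0,0)
step 8 (W1 CAS): counter=7 r=(0,6,6,6) succ=(0,1,0,1) retry=(1,0,0,0)
step 9 (W2 LOAD): counter=7 r=(0,7,6,6) succ=(0,1,0,1) retry=(1,0,0,0)
step 10 (W2 CAS): counter=8 r=(0,7,6,6) succ=(0,2,0,1) retry=(1,0,0,0)
step 11 (W3 CAS): counter=8 r=(0,7,6,6) succ=(0,2,0,1) retry=(1,0,1,0)
step 12 (W4 CAS): counter=8 r=(0,7,6,6) succ=(0,2,0,1) retry=(1,0,1,1)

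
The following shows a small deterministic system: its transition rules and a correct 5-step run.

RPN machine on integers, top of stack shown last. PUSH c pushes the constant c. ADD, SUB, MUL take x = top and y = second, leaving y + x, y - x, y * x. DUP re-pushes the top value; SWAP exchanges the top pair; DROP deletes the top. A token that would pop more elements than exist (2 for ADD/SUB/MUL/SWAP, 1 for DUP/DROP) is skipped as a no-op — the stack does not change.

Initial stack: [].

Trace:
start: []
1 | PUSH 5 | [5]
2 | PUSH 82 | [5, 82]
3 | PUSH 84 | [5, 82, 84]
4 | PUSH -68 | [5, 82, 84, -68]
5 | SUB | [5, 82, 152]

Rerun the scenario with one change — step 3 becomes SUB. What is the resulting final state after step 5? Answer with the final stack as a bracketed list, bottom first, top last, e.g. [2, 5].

[-9]

(re-executing from step 3 with the substitution; state before step 3: [5, 82])
3 | SUB | [-77]
4 | PUSH -68 | [-77, -68]
5 | SUB | [-9]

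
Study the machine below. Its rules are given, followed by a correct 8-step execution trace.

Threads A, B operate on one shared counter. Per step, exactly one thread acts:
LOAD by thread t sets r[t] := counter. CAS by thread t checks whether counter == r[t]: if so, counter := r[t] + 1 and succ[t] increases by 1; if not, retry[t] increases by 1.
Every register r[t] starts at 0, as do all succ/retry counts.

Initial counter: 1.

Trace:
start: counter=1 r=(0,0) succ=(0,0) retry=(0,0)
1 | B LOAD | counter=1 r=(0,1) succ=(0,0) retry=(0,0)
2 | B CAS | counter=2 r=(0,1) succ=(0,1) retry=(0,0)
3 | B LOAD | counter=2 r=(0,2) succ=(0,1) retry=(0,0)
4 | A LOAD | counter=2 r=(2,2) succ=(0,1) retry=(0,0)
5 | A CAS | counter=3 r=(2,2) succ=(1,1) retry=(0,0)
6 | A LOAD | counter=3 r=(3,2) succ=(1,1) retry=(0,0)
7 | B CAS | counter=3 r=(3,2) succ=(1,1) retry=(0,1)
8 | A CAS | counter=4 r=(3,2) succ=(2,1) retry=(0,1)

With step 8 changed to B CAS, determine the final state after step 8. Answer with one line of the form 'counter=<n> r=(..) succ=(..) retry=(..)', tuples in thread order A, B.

counter=3 r=(3,2) succ=(1,1) retry=(0,2)

(re-executing from step 8 with the substitution; state before step 8: counter=3 r=(3,2) succ=(1,1) retry=(0,1))
8 | B CAS | counter=3 r=(3,2) succ=(1,1) retry=(0,2)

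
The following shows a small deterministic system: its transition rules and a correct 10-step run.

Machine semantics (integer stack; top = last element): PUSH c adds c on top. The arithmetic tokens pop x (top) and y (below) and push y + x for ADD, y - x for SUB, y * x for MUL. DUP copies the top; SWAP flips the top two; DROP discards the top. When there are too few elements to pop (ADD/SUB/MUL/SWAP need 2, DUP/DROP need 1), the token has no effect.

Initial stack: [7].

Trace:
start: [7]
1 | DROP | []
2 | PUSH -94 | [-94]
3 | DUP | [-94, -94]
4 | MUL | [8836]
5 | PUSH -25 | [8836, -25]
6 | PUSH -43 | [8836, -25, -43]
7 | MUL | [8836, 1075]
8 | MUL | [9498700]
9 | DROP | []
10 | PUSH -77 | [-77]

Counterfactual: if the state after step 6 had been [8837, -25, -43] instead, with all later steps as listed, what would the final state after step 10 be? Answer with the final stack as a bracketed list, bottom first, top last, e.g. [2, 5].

[-77]

state after step 6 := [8837, -25, -43]
7 | MUL | [8837, 1075]
8 | MUL | [9499775]
9 | DROP | []
10 | PUSH -77 | [-77]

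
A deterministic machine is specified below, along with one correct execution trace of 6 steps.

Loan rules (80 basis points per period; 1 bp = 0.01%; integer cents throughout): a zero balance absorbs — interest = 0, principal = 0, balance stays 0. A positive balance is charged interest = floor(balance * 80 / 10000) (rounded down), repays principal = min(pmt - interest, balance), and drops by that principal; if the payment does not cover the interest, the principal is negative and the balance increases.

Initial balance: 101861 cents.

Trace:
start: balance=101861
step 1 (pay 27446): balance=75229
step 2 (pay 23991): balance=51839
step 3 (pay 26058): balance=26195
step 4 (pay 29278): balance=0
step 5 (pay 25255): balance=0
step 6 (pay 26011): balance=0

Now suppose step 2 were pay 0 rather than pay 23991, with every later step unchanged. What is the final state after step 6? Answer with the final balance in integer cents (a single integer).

(re-executing from step 2 with the substitution; state before step 2: balance=75229)
step 2 (pay 0): balance=75830
step 3 (pay 26058): balance=50378
step 4 (pay 29278): balance=21503
step 5 (pay 25255): balance=0
step 6 (pay 26011): balance=0

0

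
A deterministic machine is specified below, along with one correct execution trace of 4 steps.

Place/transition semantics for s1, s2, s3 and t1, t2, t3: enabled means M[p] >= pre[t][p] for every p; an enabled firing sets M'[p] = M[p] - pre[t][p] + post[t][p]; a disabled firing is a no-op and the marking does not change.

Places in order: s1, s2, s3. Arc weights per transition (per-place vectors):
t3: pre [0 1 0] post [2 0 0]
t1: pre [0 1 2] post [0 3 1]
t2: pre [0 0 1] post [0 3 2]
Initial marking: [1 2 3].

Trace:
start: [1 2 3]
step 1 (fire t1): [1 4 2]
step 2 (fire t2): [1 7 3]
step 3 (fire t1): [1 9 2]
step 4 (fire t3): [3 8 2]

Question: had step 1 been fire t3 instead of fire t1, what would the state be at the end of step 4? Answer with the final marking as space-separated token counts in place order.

(re-executing from step 1 with the substitution; state before step 1: [1 2 3])
step 1 (fire t3): [3 1 3]
step 2 (fire t2): [3 4 4]
step 3 (fire t1): [3 6 3]
step 4 (fire t3): [5 5 3]

5 5 3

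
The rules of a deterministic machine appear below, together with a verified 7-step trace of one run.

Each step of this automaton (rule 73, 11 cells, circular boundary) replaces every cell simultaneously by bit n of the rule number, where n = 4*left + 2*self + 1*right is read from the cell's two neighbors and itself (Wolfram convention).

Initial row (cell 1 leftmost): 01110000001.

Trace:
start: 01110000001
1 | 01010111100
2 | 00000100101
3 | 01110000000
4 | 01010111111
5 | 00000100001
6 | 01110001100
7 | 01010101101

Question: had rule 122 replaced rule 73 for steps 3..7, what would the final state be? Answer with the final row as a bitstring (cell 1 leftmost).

10110000001

(re-executing steps 3..7 under rule 122; state before step 3: 00000100101)
3 | 10001011010
4 | 01010111101
5 | 10101100110
6 | 01011111111
7 | 10110000001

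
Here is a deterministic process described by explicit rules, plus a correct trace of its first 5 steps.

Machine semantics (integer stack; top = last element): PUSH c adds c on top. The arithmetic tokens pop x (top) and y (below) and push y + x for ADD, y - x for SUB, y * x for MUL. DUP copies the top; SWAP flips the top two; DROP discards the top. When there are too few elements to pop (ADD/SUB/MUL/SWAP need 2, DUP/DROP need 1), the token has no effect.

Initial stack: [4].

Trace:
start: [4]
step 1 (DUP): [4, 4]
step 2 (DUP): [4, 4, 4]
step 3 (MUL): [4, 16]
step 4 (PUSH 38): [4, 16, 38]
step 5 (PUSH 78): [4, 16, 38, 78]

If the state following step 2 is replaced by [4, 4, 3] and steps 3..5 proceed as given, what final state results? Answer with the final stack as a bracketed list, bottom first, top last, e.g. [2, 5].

[4, 12, 38, 78]

state after step 2 := [4, 4, 3]
step 3 (MUL): [4, 12]
step 4 (PUSH 38): [4, 12, 38]
step 5 (PUSH 78): [4, 12, 38, 78]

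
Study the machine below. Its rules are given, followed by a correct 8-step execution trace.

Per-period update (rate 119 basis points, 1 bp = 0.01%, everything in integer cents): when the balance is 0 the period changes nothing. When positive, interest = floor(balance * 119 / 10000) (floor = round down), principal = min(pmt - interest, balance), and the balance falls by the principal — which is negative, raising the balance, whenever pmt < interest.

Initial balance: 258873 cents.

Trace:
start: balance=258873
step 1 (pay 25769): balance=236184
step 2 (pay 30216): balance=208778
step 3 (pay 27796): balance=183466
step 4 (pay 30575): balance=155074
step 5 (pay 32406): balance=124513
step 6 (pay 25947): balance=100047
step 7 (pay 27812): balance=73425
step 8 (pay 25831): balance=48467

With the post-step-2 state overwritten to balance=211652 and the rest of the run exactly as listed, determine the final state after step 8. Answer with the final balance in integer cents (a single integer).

state after step 2 := balance=211652
step 3 (pay 27796): balance=186374
step 4 (pay 30575): balance=158016
step 5 (pay 32406): balance=127490
step 6 (pay 25947): balance=103060
step 7 (pay 27812): balance=76474
step 8 (pay 25831): balance=51553

51553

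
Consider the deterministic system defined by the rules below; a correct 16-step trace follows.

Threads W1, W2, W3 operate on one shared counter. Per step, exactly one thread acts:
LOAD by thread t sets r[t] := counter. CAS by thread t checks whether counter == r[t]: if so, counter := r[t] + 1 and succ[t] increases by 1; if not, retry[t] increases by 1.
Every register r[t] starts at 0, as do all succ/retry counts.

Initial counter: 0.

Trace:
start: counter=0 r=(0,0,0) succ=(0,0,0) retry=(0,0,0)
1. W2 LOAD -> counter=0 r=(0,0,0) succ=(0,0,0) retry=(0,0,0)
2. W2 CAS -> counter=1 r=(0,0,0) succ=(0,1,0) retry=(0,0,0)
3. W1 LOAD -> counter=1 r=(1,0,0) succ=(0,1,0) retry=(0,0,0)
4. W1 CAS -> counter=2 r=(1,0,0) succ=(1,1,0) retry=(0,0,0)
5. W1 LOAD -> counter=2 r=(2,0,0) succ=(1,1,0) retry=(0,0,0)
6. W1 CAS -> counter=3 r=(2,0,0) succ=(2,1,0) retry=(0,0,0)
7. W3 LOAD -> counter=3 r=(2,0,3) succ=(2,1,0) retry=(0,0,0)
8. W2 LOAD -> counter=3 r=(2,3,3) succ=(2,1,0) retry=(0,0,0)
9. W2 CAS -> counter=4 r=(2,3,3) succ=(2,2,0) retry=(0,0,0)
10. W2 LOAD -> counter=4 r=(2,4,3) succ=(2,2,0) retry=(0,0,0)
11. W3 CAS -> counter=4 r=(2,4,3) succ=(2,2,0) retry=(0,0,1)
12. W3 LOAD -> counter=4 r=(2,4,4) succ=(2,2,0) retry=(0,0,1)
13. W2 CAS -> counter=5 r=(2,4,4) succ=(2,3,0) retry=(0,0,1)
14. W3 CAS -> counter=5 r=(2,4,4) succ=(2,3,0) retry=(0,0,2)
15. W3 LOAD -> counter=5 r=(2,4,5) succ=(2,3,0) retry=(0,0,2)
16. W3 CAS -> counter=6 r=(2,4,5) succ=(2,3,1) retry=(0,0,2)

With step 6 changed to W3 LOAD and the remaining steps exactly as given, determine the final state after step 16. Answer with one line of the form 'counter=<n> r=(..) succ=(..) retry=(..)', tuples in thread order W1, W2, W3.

(re-executing from step 6 with the substitution; state before step 6: counter=2 r=(2,0,0) succ=(1,1,0) retry=(0,0,0))
6. W3 LOAD -> counter=2 r=(2,0,2) succ=(1,1,0) retry=(0,0,0)
7. W3 LOAD -> counter=2 r=(2,0,2) succ=(1,1,0) retry=(0,0,0)
8. W2 LOAD -> counter=2 r=(2,2,2) succ=(1,1,0) retry=(0,0,0)
9. W2 CAS -> counter=3 r=(2,2,2) succ=(1,2,0) retry=(0,0,0)
10. W2 LOAD -> counter=3 r=(2,3,2) succ=(1,2,0) retry=(0,0,0)
11. W3 CAS -> counter=3 r=(2,3,2) succ=(1,2,0) retry=(0,0,1)
12. W3 LOAD -> counter=3 r=(2,3,3) succ=(1,2,0) retry=(0,0,1)
13. W2 CAS -> counter=4 r=(2,3,3) succ=(1,3,0) retry=(0,0,1)
14. W3 CAS -> counter=4 r=(2,3,3) succ=(1,3,0) retry=(0,0,2)
15. W3 LOAD -> counter=4 r=(2,3,4) succ=(1,3,0) retry=(0,0,2)
16. W3 CAS -> counter=5 r=(2,3,4) succ=(1,3,1) retry=(0,0,2)

counter=5 r=(2,3,4) succ=(1,3,1) retry=(0,0,2)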